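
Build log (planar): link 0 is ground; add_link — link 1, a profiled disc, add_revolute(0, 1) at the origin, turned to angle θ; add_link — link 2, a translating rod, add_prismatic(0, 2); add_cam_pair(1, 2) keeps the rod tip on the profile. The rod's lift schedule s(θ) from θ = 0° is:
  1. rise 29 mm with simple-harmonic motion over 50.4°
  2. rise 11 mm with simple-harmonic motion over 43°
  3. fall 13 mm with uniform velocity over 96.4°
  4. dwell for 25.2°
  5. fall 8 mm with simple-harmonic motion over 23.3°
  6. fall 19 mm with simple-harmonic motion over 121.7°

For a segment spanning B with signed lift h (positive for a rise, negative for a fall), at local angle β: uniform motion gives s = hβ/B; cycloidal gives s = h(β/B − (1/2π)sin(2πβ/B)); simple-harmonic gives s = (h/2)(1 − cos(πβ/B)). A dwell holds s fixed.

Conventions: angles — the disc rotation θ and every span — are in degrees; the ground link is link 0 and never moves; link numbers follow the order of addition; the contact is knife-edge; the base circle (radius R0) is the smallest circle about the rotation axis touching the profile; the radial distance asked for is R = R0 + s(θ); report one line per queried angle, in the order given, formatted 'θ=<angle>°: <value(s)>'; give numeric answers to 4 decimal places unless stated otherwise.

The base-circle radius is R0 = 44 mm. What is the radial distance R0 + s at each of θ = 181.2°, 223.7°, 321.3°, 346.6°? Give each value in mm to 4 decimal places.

seg 1 [0°–50.4°] simple-harmonic, h=29: full span → s += 29 → s = 29.0000
seg 2 [50.4°–93.4°] simple-harmonic, h=11: full span → s += 11 → s = 40.0000
seg 3 [93.4°–189.8°] uniform, h=-13: θ=181.2° here. β=87.8, B=96.4. -13·87.8/96.4 = -11.8402 → s = 28.1598
seg 3 [93.4°–189.8°] uniform, h=-13: full span → s += -13 → s = 27.0000
seg 4 [189.8°–215°] dwell: s stays 27.0000
seg 5 [215°–238.3°] simple-harmonic, h=-8: θ=223.7° here. β=8.7, B=23.3. -8/2·(1 − cos(π·0.3734)) = -2.4506 → s = 24.5494
seg 5 [215°–238.3°] simple-harmonic, h=-8: full span → s += -8 → s = 19.0000
seg 6 [238.3°–360°] simple-harmonic, h=-19: θ=321.3° here. β=83, B=121.7. -19/2·(1 − cos(π·0.6820)) = -14.6408 → s = 4.3592
seg 6 [238.3°–360°] simple-harmonic, h=-19: θ=346.6° here. β=108.3, B=121.7. -19/2·(1 − cos(π·0.8899)) = -18.4373 → s = 0.5627
θ=181.2°: R = R0 + s = 44 + 28.1598 = 72.1598
θ=223.7°: R = R0 + s = 44 + 24.5494 = 68.5494
θ=321.3°: R = R0 + s = 44 + 4.3592 = 48.3592
θ=346.6°: R = R0 + s = 44 + 0.5627 = 44.5627

θ=181.2°: 72.1598
θ=223.7°: 68.5494
θ=321.3°: 48.3592
θ=346.6°: 44.5627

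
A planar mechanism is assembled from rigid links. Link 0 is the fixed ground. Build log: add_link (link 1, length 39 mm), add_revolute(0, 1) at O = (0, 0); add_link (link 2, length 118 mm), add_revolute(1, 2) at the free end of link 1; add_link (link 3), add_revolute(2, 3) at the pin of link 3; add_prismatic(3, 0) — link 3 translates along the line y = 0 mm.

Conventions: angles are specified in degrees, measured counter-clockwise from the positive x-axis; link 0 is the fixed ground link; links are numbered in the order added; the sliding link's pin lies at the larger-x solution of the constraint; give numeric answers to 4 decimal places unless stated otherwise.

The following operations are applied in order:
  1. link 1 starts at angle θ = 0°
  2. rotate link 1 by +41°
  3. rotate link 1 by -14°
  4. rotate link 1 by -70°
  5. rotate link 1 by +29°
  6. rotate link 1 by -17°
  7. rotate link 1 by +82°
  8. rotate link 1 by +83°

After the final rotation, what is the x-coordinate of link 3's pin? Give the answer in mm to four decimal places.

geometry: r = 39 mm, L = 118 mm, e = 0 mm; θ starts at 0°
rotate link 1 by +41°: θ ← 0° +41° = 41°
rotate link 1 by -14°: θ ← 41° -14° = 27°
rotate link 1 by -70°: θ ← 27° -70° = -43°
rotate link 1 by +29°: θ ← -43° +29° = -14°
rotate link 1 by -17°: θ ← -14° -17° = -31°
rotate link 1 by +82°: θ ← -31° +82° = 51°
rotate link 1 by +83°: θ ← 51° +83° = 134°
crank pin P = (r cos θ, r sin θ) = (-27.091676, 28.054252)
h = r sin θ − e = 28.054252 − 0 = 28.054252
x = r cos θ + √(L² − h²) = -27.091676 + 114.616574 = 87.524897

87.5249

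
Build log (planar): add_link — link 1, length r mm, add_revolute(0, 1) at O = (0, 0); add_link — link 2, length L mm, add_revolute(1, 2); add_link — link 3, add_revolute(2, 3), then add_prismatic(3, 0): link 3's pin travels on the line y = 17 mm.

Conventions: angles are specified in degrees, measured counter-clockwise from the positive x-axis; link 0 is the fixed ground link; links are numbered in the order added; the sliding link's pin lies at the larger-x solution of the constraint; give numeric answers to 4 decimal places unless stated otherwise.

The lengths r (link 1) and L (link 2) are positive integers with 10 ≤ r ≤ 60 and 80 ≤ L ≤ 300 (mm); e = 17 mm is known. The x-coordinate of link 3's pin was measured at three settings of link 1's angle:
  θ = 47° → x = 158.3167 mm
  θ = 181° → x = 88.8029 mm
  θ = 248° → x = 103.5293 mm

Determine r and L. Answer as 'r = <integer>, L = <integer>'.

constraint per measurement: (x − r cos θ)² + (r sin θ − e)² = L²
subtracting the θ₁ and θ₂ equations cancels the r² and L² terms:
r = (x₁² − x₂²) / (2[(x₁cos θ₁ + e sin θ₁) − (x₂cos θ₂ + e sin θ₂)]) = 40.9999 → r = 41
L² = (x₁ − r cos θ₁)² + (r sin θ₁ − e)² = 17160.9886 → L = 131.0000 → L = 131
check at θ₃=248°: x = 103.5293 (printed 103.5293) ✓

r = 41, L = 131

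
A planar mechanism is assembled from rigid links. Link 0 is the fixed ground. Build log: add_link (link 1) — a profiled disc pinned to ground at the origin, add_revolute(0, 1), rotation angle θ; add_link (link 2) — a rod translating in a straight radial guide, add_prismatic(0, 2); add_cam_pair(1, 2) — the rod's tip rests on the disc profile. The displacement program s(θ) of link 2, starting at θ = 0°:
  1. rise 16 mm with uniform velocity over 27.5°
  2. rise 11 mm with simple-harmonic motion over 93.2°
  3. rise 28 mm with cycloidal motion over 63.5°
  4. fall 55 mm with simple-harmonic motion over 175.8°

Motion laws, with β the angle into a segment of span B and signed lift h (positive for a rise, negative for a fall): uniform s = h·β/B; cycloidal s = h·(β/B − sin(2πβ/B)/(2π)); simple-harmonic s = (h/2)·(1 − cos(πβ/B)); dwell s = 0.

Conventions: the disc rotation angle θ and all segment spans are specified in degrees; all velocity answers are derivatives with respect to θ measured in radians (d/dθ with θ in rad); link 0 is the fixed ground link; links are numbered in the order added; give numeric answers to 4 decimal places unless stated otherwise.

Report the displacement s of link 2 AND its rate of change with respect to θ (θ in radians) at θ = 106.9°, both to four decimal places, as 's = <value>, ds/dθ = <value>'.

seg 1 [0°–27.5°] uniform, h=16: full span → s += 16 → s = 16.0000
seg 2 [27.5°–120.7°] simple-harmonic, h=11: θ=106.9° here. β=79.4, B=93.2. 11/2·(1 − cos(π·0.8519)) = 10.4156 → s = 26.4156
velocity in seg [27.5°–120.7°] (simple-harmonic), θ in radians: β = 79.4° = 1.3858 rad, B = 93.2° = 1.6266 rad; ds/dθ = (πh/(2B)) sin(πβ/B) = (π·11/(2·1.6266)) sin(π·0.8519) = 4.764917 mm/rad

s = 26.4156, ds/dθ = 4.7649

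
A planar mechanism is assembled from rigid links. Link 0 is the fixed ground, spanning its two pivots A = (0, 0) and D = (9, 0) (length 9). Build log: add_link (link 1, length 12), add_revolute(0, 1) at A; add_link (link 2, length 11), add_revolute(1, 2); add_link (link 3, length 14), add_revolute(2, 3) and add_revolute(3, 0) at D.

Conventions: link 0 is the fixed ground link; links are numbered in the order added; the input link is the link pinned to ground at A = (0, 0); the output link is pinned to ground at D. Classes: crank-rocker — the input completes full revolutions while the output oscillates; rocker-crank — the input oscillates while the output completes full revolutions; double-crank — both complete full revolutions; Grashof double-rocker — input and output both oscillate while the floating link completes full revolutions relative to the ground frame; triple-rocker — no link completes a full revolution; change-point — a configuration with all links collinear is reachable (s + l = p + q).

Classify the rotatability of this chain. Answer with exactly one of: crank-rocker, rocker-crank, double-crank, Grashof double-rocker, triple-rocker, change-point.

lengths: ground=9, input=12, coupler=11, output=14
sorted: s=9 (shortest), l=14 (longest), p+q=23
s + l = 23 vs p + q = 23
s + l = p + q → change-point (collinear configuration reachable)

change-point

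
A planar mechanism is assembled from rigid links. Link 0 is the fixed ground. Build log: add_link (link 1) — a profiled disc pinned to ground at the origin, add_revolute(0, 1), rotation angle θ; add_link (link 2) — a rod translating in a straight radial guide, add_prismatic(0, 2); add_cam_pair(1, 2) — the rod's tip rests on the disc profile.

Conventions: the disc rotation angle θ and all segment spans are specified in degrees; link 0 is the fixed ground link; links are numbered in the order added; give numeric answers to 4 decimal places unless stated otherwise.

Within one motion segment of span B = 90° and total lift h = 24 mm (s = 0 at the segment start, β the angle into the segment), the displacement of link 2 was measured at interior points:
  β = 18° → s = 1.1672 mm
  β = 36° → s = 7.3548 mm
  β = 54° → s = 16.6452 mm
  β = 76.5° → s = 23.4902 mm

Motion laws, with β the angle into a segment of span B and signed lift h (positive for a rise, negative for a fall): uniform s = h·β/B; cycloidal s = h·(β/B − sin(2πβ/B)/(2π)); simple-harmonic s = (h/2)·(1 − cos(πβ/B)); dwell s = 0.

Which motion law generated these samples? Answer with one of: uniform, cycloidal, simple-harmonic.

candidates at β/B = r: uniform s = h·r (linear in β); cycloidal s = h·(r − sin(2πr)/(2π)); simple-harmonic s = (h/2)(1 − cos(πr))
β=18°: printed 1.1672 | uniform 4.8000, cycloidal 1.1672, simple-harmonic 2.2918
β=36°: printed 7.3548 | uniform 9.6000, cycloidal 7.3548, simple-harmonic 8.2918
β=54°: printed 16.6452 | uniform 14.4000, cycloidal 16.6452, simple-harmonic 15.7082
β=76.5°: printed 23.4902 | uniform 20.4000, cycloidal 23.4902, simple-harmonic 22.6921
only one law matches every sample → cycloidal

cycloidal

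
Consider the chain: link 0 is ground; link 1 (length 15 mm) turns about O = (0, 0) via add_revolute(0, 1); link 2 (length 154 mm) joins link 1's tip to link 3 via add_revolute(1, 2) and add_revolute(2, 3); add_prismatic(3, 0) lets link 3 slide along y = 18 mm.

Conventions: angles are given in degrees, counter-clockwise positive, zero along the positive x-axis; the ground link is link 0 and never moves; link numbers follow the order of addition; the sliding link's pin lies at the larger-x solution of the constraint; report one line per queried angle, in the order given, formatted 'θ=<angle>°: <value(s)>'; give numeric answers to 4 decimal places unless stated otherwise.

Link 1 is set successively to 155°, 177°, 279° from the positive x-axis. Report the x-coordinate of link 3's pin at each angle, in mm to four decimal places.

geometry: r = 15 mm, L = 154 mm, e = 18 mm
θ=155°: crank pin P = (r cos θ, r sin θ) = (-13.594617, 6.339274)
θ=155°: h = r sin θ − e = 6.339274 − 18 = -11.660726
θ=155°: x = r cos θ + √(L² − h²) = -13.594617 + 153.557896 = 139.963279
θ=177°: crank pin P = (r cos θ, r sin θ) = (-14.979443, 0.785039)
θ=177°: h = r sin θ − e = 0.785039 − 18 = -17.214961
θ=177°: x = r cos θ + √(L² − h²) = -14.979443 + 153.034784 = 138.055341
θ=279°: crank pin P = (r cos θ, r sin θ) = (2.346517, -14.815325)
θ=279°: h = r sin θ − e = -14.815325 − 18 = -32.815325
θ=279°: x = r cos θ + √(L² − h²) = 2.346517 + 150.463133 = 152.809650

θ=155°: 139.9633
θ=177°: 138.0553
θ=279°: 152.8097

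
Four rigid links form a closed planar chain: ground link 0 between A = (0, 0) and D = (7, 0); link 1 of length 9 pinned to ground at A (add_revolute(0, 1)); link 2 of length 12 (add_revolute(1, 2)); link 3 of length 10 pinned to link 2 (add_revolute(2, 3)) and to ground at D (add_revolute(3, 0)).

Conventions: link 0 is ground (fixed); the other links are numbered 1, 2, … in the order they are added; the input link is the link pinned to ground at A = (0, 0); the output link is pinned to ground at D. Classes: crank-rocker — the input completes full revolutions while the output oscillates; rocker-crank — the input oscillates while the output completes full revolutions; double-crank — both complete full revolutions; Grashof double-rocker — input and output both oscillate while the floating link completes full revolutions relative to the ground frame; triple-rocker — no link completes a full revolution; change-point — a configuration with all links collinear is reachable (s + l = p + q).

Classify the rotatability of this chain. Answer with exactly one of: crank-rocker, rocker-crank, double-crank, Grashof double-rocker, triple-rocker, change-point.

lengths: ground=7, input=9, coupler=12, output=10
sorted: s=7 (shortest), l=12 (longest), p+q=19
s + l = 19 vs p + q = 19
s + l = p + q → change-point (collinear configuration reachable)

change-point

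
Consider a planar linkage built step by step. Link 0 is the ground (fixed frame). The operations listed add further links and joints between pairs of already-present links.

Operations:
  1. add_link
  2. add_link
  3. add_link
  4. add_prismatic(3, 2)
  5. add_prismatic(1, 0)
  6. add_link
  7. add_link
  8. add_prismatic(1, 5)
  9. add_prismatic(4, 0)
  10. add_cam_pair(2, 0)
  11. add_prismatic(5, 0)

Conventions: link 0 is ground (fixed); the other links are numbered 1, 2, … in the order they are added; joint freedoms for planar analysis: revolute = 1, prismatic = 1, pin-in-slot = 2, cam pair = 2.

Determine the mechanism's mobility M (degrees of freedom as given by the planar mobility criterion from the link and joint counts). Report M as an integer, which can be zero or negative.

(L,J1,J2)=(1,0,0); link0 fixed
link1: (2,0,0)
link2: (3,0,0)
link3: (4,0,0)
P 3-2 [J1]: (4,1,0)
P 1-0 [J1]: (4,2,0)
link4: (5,2,0)
link5: (6,2,0)
P 1-5 [J1]: (6,3,0)
P 4-0 [J1]: (6,4,0)
C 2-0 [J2]: (6,4,1)
P 5-0 [J1]: (6,5,1)
Grübler: 3·5 − 2·5 − 1 = 4

M = 4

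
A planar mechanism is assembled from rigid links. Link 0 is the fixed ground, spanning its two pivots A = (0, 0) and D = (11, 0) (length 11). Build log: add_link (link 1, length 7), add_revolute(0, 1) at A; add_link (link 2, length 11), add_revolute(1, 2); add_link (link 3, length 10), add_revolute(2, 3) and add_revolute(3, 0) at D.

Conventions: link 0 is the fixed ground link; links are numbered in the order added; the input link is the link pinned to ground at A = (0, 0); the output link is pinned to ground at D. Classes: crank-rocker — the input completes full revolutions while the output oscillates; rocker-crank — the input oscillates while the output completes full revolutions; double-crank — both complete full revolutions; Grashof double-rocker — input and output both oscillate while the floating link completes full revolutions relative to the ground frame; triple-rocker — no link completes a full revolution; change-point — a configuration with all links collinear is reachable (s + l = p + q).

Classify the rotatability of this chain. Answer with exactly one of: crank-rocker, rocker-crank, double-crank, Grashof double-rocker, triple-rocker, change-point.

lengths: ground=11, input=7, coupler=11, output=10
sorted: s=7 (shortest), l=11 (longest), p+q=21
s + l = 18 vs p + q = 21
s + l < p + q (Grashof) with shortest = input link → crank-rocker

crank-rocker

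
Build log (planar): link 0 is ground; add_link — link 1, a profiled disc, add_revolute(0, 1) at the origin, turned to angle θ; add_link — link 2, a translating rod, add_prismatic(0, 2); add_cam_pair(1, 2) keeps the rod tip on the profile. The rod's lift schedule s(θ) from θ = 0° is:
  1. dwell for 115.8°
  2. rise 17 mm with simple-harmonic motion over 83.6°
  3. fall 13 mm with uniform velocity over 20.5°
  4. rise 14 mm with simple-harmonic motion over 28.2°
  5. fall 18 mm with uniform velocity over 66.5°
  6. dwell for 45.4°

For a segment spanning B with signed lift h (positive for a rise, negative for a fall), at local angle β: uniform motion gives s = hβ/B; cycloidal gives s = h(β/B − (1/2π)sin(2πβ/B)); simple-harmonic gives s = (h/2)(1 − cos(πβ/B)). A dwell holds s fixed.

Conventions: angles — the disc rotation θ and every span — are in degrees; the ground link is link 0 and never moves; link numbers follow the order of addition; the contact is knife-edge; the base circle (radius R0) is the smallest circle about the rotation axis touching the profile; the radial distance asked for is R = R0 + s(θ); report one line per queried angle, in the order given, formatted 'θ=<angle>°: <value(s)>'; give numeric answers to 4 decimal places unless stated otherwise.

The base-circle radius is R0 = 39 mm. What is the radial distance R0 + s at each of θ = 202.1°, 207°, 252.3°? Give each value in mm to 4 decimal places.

seg 1 [0°–115.8°] dwell: s stays 0.0000
seg 2 [115.8°–199.4°] simple-harmonic, h=17: full span → s += 17 → s = 17.0000
seg 3 [199.4°–219.9°] uniform, h=-13: θ=202.1° here. β=2.7, B=20.5. -13·2.7/20.5 = -1.7122 → s = 15.2878
seg 3 [199.4°–219.9°] uniform, h=-13: θ=207° here. β=7.6, B=20.5. -13·7.6/20.5 = -4.8195 → s = 12.1805
seg 3 [199.4°–219.9°] uniform, h=-13: full span → s += -13 → s = 4.0000
seg 4 [219.9°–248.1°] simple-harmonic, h=14: full span → s += 14 → s = 18.0000
seg 5 [248.1°–314.6°] uniform, h=-18: θ=252.3° here. β=4.2, B=66.5. -18·4.2/66.5 = -1.1368 → s = 16.8632
θ=202.1°: R = R0 + s = 39 + 15.2878 = 54.2878
θ=207°: R = R0 + s = 39 + 12.1805 = 51.1805
θ=252.3°: R = R0 + s = 39 + 16.8632 = 55.8632

θ=202.1°: 54.2878
θ=207°: 51.1805
θ=252.3°: 55.8632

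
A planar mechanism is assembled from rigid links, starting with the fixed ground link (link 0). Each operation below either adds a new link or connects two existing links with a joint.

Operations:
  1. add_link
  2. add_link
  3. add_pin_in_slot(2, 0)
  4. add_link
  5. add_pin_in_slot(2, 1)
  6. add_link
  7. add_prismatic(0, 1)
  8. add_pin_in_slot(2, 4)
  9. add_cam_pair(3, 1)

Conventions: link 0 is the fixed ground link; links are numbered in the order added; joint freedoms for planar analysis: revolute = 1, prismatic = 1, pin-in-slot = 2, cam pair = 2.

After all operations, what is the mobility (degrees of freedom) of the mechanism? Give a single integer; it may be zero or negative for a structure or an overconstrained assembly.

(L,J1,J2)=(1,0,0); link0 fixed
link1: (2,0,0)
link2: (3,0,0)
PS 2-0 [J2]: (3,0,1)
link3: (4,0,1)
PS 2-1 [J2]: (4,0,2)
link4: (5,0,2)
P 0-1 [J1]: (5,1,2)
PS 2-4 [J2]: (5,1,3)
C 3-1 [J2]: (5,1,4)
Grübler: 3·4 − 2·1 − 4 = 6

M = 6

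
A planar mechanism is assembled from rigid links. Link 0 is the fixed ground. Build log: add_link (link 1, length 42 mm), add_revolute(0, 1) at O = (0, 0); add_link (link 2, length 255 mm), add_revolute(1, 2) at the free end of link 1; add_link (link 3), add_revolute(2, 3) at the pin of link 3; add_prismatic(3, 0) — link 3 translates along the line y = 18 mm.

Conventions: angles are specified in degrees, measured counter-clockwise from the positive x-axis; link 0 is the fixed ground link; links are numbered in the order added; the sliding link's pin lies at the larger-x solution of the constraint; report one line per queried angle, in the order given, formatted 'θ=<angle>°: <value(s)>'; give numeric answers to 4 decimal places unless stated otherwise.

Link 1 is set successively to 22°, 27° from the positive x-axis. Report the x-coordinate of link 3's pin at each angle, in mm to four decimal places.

geometry: r = 42 mm, L = 255 mm, e = 18 mm
θ=22°: crank pin P = (r cos θ, r sin θ) = (38.941722, 15.733477)
θ=22°: h = r sin θ − e = 15.733477 − 18 = -2.266523
θ=22°: x = r cos θ + √(L² − h²) = 38.941722 + 254.989927 = 293.931649
θ=27°: crank pin P = (r cos θ, r sin θ) = (37.422274, 19.067601)
θ=27°: h = r sin θ − e = 19.067601 − 18 = 1.067601
θ=27°: x = r cos θ + √(L² − h²) = 37.422274 + 254.997765 = 292.420039

θ=22°: 293.9316
θ=27°: 292.4200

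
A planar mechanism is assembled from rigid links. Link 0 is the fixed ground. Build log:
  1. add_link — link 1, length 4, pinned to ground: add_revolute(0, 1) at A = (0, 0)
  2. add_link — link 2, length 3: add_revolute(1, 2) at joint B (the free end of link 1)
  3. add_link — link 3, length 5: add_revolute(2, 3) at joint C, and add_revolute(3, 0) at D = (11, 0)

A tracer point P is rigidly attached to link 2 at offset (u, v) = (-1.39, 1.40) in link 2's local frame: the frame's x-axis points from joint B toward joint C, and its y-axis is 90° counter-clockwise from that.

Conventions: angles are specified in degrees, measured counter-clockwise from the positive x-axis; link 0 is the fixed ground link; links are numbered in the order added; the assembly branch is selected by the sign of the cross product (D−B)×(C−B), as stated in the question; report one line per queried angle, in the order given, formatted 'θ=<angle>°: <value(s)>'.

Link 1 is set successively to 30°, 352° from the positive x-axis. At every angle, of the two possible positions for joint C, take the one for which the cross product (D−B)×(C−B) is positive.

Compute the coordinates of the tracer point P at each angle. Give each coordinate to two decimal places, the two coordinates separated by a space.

A=(0,0), D=(11.00,0)
θ=30°: B = A + 4.00·(cos30°, sin30°) = (3.4641, 2.0000)
θ=30°: |BD| = 7.7968
θ=30°: circle(B,3.00) ∩ circle(D,5.00): a=2.8723, h=0.8659
θ=30°:   candidates: C₊=(6.4624,2.1001) cross=6.751; C₋=(6.0182,0.4263) cross=-6.751
θ=30°:   branch + wants cross > 0 → take C=(6.4624,2.1001) (cross=6.751)
θ=30°: ex = (C−B)/|BC| = (0.9994,0.0334); ey = (-0.0334,0.9994)
θ=30°: P = B + -1.39·ex + 1.40·ey = (2.0282,3.3528)
θ=352°: B = A + 4.00·(cos352°, sin352°) = (3.9611, -0.5567)
θ=352°: |BD| = 7.0609
θ=352°: circle(B,3.00) ∩ circle(D,5.00): a=2.3975, h=1.8034
θ=352°:   candidates: C₊=(6.2089,1.4301) cross=12.734; C₋=(6.4932,-2.1654) cross=-12.734
θ=352°:   branch + wants cross > 0 → take C=(6.2089,1.4301) (cross=12.734)
θ=352°: ex = (C−B)/|BC| = (0.7493,0.6623); ey = (-0.6623,0.7493)
θ=352°: P = B + -1.39·ex + 1.40·ey = (1.9924,-0.4283)

θ=30°: 2.03 3.35
θ=352°: 1.99 -0.43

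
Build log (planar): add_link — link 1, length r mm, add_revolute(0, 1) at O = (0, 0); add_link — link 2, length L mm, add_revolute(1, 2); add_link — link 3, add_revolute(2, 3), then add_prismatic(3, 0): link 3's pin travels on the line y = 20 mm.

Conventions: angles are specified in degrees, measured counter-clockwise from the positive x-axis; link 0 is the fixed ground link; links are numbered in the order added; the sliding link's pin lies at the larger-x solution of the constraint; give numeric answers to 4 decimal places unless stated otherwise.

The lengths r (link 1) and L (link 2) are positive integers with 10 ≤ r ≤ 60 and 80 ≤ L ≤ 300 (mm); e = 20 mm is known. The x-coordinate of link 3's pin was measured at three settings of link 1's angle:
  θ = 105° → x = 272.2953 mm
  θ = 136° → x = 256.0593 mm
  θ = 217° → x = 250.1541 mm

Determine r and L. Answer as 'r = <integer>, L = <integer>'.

constraint per measurement: (x − r cos θ)² + (r sin θ − e)² = L²
subtracting the θ₁ and θ₂ equations cancels the r² and L² terms:
r = (x₁² − x₂²) / (2[(x₁cos θ₁ + e sin θ₁) − (x₂cos θ₂ + e sin θ₂)]) = 36.0001 → r = 36
L² = (x₁ − r cos θ₁)² + (r sin θ₁ − e)² = 79524.0123 → L = 282.0000 → L = 282
check at θ₃=217°: x = 250.1541 (printed 250.1541) ✓

r = 36, L = 282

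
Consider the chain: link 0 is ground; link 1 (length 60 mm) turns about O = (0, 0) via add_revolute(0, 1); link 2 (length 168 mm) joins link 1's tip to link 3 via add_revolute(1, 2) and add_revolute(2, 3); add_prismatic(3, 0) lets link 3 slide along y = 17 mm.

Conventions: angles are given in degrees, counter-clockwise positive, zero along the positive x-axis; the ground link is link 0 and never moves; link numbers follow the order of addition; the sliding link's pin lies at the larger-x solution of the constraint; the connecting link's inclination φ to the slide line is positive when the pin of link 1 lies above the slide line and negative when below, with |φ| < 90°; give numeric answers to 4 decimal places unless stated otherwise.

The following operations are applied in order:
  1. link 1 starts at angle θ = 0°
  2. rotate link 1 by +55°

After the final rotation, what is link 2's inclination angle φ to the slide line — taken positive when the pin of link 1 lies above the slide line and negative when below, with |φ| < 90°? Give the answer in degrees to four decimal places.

geometry: r = 60 mm, L = 168 mm, e = 17 mm; θ starts at 0°
rotate link 1 by +55°: θ ← 0° +55° = 55°
h = r sin θ − e = 49.149123 − 17 = 32.149123
sin φ = h / L = 32.149123 / 168 = 0.19136383
φ = arcsin(0.19136383) = 11.032386°

11.0324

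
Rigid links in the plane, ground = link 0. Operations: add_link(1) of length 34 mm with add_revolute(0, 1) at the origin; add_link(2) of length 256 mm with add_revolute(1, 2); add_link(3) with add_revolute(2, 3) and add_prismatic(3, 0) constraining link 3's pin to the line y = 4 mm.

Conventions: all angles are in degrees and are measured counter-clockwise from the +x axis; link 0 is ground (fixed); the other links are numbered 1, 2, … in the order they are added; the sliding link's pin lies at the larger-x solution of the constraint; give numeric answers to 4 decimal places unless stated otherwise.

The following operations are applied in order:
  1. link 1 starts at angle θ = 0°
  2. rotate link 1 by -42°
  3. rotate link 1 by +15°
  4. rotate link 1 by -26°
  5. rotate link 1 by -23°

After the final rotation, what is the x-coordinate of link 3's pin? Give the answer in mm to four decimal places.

geometry: r = 34 mm, L = 256 mm, e = 4 mm; θ starts at 0°
rotate link 1 by -42°: θ ← 0° -42° = -42°
rotate link 1 by +15°: θ ← -42° +15° = -27°
rotate link 1 by -26°: θ ← -27° -26° = -53°
rotate link 1 by -23°: θ ← -53° -23° = -76°
crank pin P = (r cos θ, r sin θ) = (8.225344, -32.990055)
h = r sin θ − e = -32.990055 − 4 = -36.990055
x = r cos θ + √(L² − h²) = 8.225344 + 253.313513 = 261.538857

261.5389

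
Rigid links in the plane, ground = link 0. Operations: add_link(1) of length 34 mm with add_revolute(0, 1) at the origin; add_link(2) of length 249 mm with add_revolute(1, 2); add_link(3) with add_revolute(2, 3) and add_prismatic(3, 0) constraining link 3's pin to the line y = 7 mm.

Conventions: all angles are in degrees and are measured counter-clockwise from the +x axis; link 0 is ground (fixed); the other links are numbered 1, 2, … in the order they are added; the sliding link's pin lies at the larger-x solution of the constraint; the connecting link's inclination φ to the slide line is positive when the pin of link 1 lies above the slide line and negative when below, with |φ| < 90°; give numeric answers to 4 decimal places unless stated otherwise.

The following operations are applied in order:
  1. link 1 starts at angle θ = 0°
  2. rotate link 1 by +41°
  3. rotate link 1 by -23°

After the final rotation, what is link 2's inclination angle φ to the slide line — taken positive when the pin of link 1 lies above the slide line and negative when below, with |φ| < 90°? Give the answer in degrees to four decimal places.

geometry: r = 34 mm, L = 249 mm, e = 7 mm; θ starts at 0°
rotate link 1 by +41°: θ ← 0° +41° = 41°
rotate link 1 by -23°: θ ← 41° -23° = 18°
h = r sin θ − e = 10.506578 − 7 = 3.506578
sin φ = h / L = 3.506578 / 249 = 0.01408264
φ = arcsin(0.01408264) = 0.806903°

0.8069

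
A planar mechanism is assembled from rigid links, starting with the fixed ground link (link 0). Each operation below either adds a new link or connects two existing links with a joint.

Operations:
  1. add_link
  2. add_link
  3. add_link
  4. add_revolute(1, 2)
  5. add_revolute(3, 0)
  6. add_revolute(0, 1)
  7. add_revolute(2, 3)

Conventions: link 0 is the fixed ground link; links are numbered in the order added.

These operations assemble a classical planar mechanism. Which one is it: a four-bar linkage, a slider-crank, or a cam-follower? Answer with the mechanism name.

links: 4 (incl. ground); joints: 4 revolute, 0 prismatic, 0 higher (cam) pair, forming one closed loop
4 links in a single 4R loop → four-bar linkage

four-bar linkage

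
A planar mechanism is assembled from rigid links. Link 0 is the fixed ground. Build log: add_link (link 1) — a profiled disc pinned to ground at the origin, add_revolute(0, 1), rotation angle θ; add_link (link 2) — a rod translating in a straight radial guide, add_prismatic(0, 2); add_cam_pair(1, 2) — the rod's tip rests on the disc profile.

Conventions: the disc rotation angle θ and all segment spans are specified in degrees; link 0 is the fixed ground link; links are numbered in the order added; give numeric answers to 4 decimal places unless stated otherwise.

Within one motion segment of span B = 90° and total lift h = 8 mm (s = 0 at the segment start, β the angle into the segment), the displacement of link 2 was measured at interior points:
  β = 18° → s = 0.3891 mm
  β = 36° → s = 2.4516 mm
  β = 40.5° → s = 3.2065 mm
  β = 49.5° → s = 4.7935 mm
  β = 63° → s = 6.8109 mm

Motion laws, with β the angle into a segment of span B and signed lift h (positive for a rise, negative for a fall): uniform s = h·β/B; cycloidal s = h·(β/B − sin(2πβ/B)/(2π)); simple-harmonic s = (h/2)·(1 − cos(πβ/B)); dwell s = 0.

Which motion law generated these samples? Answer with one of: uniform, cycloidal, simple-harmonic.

candidates at β/B = r: uniform s = h·r (linear in β); cycloidal s = h·(r − sin(2πr)/(2π)); simple-harmonic s = (h/2)(1 − cos(πr))
β=18°: printed 0.3891 | uniform 1.6000, cycloidal 0.3891, simple-harmonic 0.7639
β=36°: printed 2.4516 | uniform 3.2000, cycloidal 2.4516, simple-harmonic 2.7639
β=40.5°: printed 3.2065 | uniform 3.6000, cycloidal 3.2065, simple-harmonic 3.3743
β=49.5°: printed 4.7935 | uniform 4.4000, cycloidal 4.7935, simple-harmonic 4.6257
β=63°: printed 6.8109 | uniform 5.6000, cycloidal 6.8109, simple-harmonic 6.3511
only one law matches every sample → cycloidal

cycloidal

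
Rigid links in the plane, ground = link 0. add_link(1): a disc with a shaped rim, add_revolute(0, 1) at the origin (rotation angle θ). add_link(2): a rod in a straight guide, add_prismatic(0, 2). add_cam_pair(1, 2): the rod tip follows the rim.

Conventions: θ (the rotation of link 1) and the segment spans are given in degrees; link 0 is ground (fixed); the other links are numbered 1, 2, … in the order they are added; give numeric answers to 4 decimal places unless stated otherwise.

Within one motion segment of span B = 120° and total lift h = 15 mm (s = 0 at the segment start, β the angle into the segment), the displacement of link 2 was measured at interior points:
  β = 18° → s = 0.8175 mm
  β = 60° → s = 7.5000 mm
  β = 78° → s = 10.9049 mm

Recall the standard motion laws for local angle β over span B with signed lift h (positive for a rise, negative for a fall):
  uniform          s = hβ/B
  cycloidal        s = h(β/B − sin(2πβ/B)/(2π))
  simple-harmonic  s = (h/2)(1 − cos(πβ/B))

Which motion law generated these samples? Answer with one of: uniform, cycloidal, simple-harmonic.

candidates at β/B = r: uniform s = h·r (linear in β); cycloidal s = h·(r − sin(2πr)/(2π)); simple-harmonic s = (h/2)(1 − cos(πr))
β=18°: printed 0.8175 | uniform 2.2500, cycloidal 0.3186, simple-harmonic 0.8175
β=60°: printed 7.5000 | uniform 7.5000, cycloidal 7.5000, simple-harmonic 7.5000
β=78°: printed 10.9049 | uniform 9.7500, cycloidal 11.6814, simple-harmonic 10.9049
only one law matches every sample → simple-harmonic

simple-harmonic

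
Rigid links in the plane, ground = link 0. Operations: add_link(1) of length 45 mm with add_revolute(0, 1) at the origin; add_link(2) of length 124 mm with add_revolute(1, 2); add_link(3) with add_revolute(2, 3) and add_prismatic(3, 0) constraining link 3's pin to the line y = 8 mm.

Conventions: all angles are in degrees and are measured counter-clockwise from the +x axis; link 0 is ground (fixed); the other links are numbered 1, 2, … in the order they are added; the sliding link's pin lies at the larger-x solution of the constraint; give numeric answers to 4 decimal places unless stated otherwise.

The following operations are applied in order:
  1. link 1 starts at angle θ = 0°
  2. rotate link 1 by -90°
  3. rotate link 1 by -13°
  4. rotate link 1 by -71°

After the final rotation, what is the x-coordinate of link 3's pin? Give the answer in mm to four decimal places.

geometry: r = 45 mm, L = 124 mm, e = 8 mm; θ starts at 0°
rotate link 1 by -90°: θ ← 0° -90° = -90°
rotate link 1 by -13°: θ ← -90° -13° = -103°
rotate link 1 by -71°: θ ← -103° -71° = -174°
crank pin P = (r cos θ, r sin θ) = (-44.753485, -4.703781)
h = r sin θ − e = -4.703781 − 8 = -12.703781
x = r cos θ + √(L² − h²) = -44.753485 + 123.347533 = 78.594048

78.5940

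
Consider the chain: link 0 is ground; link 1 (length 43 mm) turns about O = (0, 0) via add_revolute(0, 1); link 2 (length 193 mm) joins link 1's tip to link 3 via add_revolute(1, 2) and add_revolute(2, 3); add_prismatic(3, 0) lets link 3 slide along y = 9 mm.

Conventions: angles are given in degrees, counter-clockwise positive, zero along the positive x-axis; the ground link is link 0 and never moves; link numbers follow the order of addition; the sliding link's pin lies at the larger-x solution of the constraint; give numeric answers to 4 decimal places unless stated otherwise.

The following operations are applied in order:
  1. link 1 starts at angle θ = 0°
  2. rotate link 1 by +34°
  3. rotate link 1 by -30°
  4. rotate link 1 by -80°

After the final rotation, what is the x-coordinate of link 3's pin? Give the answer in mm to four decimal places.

geometry: r = 43 mm, L = 193 mm, e = 9 mm; θ starts at 0°
rotate link 1 by +34°: θ ← 0° +34° = 34°
rotate link 1 by -30°: θ ← 34° -30° = 4°
rotate link 1 by -80°: θ ← 4° -80° = -76°
crank pin P = (r cos θ, r sin θ) = (10.402642, -41.722716)
h = r sin θ − e = -41.722716 − 9 = -50.722716
x = r cos θ + √(L² − h²) = 10.402642 + 186.215483 = 196.618124

196.6181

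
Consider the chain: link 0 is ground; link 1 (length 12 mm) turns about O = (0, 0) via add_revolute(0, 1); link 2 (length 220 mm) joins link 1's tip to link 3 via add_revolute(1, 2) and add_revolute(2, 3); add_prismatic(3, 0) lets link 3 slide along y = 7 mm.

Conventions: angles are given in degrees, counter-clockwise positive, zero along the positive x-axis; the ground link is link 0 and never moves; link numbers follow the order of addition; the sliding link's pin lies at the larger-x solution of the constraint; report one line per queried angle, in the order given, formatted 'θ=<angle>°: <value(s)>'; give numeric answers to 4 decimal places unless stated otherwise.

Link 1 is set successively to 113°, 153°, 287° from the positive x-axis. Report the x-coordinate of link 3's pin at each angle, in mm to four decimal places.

geometry: r = 12 mm, L = 220 mm, e = 7 mm
θ=113°: crank pin P = (r cos θ, r sin θ) = (-4.688774, 11.046058)
θ=113°: h = r sin θ − e = 11.046058 − 7 = 4.046058
θ=113°: x = r cos θ + √(L² − h²) = -4.688774 + 219.962791 = 215.274017
θ=153°: crank pin P = (r cos θ, r sin θ) = (-10.692078, 5.447886)
θ=153°: h = r sin θ − e = 5.447886 − 7 = -1.552114
θ=153°: x = r cos θ + √(L² − h²) = -10.692078 + 219.994525 = 209.302447
θ=287°: crank pin P = (r cos θ, r sin θ) = (3.508460, -11.475657)
θ=287°: h = r sin θ − e = -11.475657 − 7 = -18.475657
θ=287°: x = r cos θ + √(L² − h²) = 3.508460 + 219.222832 = 222.731293

θ=113°: 215.2740
θ=153°: 209.3024
θ=287°: 222.7313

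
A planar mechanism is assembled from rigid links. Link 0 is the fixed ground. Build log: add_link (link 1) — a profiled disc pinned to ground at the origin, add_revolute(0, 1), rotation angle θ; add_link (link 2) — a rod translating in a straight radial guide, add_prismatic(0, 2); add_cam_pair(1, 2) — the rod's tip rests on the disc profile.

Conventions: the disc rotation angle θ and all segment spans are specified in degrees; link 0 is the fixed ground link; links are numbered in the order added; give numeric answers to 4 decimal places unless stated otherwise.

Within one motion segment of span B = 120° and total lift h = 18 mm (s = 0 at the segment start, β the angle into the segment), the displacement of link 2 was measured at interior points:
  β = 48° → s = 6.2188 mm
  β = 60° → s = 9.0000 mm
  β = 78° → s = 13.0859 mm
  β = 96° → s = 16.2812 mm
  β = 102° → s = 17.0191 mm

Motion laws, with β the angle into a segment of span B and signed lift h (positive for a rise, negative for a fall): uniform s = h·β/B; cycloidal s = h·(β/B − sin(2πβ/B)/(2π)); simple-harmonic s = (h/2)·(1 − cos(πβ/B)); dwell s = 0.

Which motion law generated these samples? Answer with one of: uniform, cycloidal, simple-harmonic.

candidates at β/B = r: uniform s = h·r (linear in β); cycloidal s = h·(r − sin(2πr)/(2π)); simple-harmonic s = (h/2)(1 − cos(πr))
β=48°: printed 6.2188 | uniform 7.2000, cycloidal 5.5161, simple-harmonic 6.2188
β=60°: printed 9.0000 | uniform 9.0000, cycloidal 9.0000, simple-harmonic 9.0000
β=78°: printed 13.0859 | uniform 11.7000, cycloidal 14.0177, simple-harmonic 13.0859
β=96°: printed 16.2812 | uniform 14.4000, cycloidal 17.1246, simple-harmonic 16.2812
β=102°: printed 17.0191 | uniform 15.3000, cycloidal 17.6177, simple-harmonic 17.0191
only one law matches every sample → simple-harmonic

simple-harmonic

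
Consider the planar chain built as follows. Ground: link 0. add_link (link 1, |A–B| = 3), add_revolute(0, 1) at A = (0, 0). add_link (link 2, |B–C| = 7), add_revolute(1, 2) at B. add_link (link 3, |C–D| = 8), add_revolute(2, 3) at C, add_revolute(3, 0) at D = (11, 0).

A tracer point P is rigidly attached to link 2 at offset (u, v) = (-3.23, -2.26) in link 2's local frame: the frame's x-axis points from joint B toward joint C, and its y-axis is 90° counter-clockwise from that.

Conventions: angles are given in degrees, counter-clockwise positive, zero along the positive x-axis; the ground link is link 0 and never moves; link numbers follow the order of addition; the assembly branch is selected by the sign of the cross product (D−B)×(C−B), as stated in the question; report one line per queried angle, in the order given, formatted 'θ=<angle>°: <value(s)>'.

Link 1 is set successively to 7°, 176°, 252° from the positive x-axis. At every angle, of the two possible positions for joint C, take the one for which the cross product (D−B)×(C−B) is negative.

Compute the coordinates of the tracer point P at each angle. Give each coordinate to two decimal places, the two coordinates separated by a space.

A=(0,0), D=(11.00,0)
θ=7°: B = A + 3.00·(cos7°, sin7°) = (2.9776, 0.3656)
θ=7°: |BD| = 8.0307
θ=7°: circle(B,7.00) ∩ circle(D,8.00): a=3.0814, h=6.2853
θ=7°:   candidates: C₊=(6.3420,6.5041) cross=50.475; C₋=(5.7697,-6.0534) cross=-50.475
θ=7°:   branch - wants cross < 0 → take C=(5.7697,-6.0534) (cross=-50.475)
θ=7°: ex = (C−B)/|BC| = (0.3989,-0.9170); ey = (0.9170,0.3989)
θ=7°: P = B + -3.23·ex + -2.26·ey = (-0.3831,2.4261)
θ=176°: B = A + 3.00·(cos176°, sin176°) = (-2.9927, 0.2093)
θ=176°: |BD| = 13.9943
θ=176°: circle(B,7.00) ∩ circle(D,8.00): a=6.4612, h=2.6931
θ=176°:   candidates: C₊=(3.5081,2.8055) cross=37.688; C₋=(3.4275,-2.5802) cross=-37.688
θ=176°:   branch - wants cross < 0 → take C=(3.4275,-2.5802) (cross=-37.688)
θ=176°: ex = (C−B)/|BC| = (0.9172,-0.3985); ey = (0.3985,0.9172)
θ=176°: P = B + -3.23·ex + -2.26·ey = (-6.8558,-0.5764)
θ=252°: B = A + 3.00·(cos252°, sin252°) = (-0.9271, -2.8532)
θ=252°: |BD| = 12.2636
θ=252°: circle(B,7.00) ∩ circle(D,8.00): a=5.5202, h=4.3043
θ=252°:   candidates: C₊=(3.4403,2.6173) cross=52.786; C₋=(5.4431,-5.7551) cross=-52.786
θ=252°:   branch - wants cross < 0 → take C=(5.4431,-5.7551) (cross=-52.786)
θ=252°: ex = (C−B)/|BC| = (0.9100,-0.4146); ey = (0.4146,0.9100)
θ=252°: P = B + -3.23·ex + -2.26·ey = (-4.8033,-3.5708)

θ=7°: -0.38 2.43
θ=176°: -6.86 -0.58
θ=252°: -4.80 -3.57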